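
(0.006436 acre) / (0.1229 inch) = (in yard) 9125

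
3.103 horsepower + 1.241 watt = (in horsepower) 3.105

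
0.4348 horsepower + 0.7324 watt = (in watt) 325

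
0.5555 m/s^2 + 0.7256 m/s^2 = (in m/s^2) 1.281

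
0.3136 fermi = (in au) 2.096e-27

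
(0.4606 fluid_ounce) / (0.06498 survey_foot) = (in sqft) 0.007403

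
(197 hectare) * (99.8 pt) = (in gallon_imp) 1.526e+07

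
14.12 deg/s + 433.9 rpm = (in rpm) 436.3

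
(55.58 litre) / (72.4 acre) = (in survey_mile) 1.179e-10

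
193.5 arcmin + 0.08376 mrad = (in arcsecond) 1.163e+04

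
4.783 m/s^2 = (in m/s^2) 4.783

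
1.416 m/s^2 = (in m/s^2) 1.416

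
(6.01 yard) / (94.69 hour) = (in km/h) 5.804e-05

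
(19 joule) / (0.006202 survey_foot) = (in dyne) 1.005e+09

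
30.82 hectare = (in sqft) 3.317e+06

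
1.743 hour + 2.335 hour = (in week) 0.02427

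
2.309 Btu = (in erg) 2.436e+10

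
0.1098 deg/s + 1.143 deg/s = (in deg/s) 1.253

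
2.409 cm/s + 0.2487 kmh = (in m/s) 0.09317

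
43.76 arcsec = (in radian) 0.0002122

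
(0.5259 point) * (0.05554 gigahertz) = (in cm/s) 1.03e+06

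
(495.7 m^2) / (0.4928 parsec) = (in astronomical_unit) 2.179e-25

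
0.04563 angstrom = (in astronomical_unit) 3.05e-23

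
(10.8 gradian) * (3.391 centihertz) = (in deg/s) 0.3296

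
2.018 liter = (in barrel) 0.01269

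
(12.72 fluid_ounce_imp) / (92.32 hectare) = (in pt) 1.11e-06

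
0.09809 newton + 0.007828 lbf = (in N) 0.1329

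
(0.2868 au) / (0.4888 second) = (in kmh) 3.16e+11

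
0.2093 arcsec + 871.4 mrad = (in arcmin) 2996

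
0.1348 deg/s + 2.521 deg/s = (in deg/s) 2.656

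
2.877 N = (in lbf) 0.6468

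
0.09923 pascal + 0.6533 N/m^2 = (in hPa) 0.007525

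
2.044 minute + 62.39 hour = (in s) 2.247e+05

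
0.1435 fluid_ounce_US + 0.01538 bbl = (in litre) 2.449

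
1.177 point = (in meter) 0.0004152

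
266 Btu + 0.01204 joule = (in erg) 2.806e+12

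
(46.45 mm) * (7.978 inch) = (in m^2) 0.009413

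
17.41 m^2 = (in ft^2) 187.4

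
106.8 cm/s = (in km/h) 3.845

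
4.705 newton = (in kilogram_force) 0.4798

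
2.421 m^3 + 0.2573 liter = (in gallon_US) 639.6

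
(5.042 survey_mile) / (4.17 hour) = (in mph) 1.209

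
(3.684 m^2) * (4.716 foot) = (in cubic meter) 5.296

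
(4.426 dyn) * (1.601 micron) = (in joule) 7.086e-11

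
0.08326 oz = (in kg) 0.00236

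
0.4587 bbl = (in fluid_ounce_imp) 2567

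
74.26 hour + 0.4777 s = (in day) 3.094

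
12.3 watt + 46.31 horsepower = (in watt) 3.455e+04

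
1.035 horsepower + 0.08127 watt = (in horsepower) 1.035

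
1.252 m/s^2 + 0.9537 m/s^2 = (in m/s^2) 2.206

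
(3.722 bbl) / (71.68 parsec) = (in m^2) 2.675e-19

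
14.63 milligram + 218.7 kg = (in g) 2.187e+05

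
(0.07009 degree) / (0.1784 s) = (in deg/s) 0.3929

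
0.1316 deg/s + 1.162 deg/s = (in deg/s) 1.294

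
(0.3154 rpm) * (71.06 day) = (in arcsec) 4.183e+10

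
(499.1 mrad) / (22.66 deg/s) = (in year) 4.002e-08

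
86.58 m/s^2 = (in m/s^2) 86.58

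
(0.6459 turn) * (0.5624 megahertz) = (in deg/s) 1.308e+08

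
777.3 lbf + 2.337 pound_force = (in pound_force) 779.6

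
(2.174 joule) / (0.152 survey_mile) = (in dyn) 888.7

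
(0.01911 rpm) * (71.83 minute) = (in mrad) 8625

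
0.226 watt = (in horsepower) 0.0003031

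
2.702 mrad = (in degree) 0.1548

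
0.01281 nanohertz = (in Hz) 1.281e-11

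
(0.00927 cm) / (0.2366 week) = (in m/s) 6.478e-10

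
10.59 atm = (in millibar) 1.073e+04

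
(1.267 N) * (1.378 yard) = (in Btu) 0.001513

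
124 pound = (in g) 5.625e+04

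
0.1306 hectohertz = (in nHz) 1.306e+10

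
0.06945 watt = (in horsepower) 9.313e-05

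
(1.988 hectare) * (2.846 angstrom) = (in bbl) 3.559e-05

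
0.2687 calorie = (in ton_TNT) 2.687e-10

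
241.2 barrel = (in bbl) 241.2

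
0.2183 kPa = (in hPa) 2.183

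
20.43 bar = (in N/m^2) 2.043e+06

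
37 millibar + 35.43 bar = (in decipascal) 3.547e+07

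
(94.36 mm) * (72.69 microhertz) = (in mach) 2.014e-08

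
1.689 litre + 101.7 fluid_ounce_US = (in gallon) 1.241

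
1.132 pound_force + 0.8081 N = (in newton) 5.843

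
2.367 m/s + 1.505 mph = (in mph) 6.8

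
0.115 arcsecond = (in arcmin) 0.001917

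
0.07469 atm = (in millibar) 75.68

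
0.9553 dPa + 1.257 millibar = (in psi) 0.01825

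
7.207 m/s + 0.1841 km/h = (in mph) 16.24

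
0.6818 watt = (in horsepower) 0.0009143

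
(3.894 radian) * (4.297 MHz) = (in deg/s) 9.587e+08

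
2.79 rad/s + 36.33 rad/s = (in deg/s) 2241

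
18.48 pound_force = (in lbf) 18.48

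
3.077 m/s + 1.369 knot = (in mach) 0.01111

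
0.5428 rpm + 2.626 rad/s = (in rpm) 25.62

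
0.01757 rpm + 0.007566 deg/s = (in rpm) 0.01883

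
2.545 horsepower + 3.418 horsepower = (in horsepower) 5.963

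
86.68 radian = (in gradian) 5518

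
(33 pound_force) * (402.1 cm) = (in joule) 590.2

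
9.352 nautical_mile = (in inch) 6.819e+05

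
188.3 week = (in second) 1.139e+08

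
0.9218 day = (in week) 0.1317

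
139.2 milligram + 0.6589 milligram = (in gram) 0.1399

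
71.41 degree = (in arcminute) 4285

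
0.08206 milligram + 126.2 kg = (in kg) 126.2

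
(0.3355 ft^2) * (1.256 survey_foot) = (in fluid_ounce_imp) 420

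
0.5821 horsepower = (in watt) 434.1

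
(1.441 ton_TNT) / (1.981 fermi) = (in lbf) 6.842e+23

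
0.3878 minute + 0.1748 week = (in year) 0.003353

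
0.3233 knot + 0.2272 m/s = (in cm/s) 39.35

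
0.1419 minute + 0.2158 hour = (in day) 0.00909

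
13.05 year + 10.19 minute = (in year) 13.05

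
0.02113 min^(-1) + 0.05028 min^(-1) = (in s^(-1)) 0.00119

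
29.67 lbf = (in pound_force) 29.67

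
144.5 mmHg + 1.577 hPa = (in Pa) 1.942e+04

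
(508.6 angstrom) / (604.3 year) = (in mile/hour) 5.97e-18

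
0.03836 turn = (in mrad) 241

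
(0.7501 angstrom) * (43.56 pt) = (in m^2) 1.153e-12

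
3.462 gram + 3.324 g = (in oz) 0.2394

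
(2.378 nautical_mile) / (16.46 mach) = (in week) 1.299e-06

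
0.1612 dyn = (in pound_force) 3.624e-07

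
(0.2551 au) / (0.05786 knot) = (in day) 1.484e+07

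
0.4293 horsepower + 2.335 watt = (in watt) 322.5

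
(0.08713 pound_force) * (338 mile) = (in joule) 2.108e+05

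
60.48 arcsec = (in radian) 0.0002932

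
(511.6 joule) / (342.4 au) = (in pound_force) 2.245e-12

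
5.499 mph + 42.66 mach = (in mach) 42.67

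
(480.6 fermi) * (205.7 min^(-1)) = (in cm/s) 1.648e-10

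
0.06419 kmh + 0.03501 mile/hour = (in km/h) 0.1205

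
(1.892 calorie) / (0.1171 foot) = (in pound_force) 49.86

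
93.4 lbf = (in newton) 415.5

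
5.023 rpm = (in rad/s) 0.526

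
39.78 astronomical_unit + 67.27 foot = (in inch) 2.343e+14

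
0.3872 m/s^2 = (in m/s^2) 0.3872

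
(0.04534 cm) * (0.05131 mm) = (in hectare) 2.326e-12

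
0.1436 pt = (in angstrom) 5.066e+05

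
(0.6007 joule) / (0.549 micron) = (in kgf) 1.116e+05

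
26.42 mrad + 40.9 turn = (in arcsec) 5.301e+07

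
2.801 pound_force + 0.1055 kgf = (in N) 13.49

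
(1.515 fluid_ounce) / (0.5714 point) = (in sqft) 2.392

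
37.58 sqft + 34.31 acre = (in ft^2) 1.495e+06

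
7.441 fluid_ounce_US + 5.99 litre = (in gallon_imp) 1.366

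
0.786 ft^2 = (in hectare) 7.302e-06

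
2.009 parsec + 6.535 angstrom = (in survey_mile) 3.852e+13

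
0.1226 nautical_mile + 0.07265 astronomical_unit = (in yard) 1.189e+10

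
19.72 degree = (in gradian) 21.91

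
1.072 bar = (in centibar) 107.2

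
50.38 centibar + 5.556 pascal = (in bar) 0.5039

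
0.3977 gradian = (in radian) 0.006247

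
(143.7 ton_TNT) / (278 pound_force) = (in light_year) 5.139e-08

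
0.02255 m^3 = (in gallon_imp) 4.96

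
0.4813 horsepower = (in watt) 358.9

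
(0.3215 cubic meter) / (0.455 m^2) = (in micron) 7.066e+05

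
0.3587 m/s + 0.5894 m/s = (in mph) 2.121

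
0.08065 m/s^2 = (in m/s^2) 0.08065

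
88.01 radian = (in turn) 14.01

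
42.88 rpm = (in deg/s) 257.3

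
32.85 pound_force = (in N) 146.1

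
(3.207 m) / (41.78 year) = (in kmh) 8.762e-09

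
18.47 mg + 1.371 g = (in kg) 0.001389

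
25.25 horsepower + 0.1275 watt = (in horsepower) 25.25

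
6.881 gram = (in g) 6.881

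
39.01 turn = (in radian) 245.1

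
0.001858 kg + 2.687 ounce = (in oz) 2.753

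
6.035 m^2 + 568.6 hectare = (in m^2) 5.686e+06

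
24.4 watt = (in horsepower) 0.03272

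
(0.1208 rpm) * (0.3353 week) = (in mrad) 2.565e+06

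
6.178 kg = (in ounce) 217.9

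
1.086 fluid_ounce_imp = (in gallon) 0.008151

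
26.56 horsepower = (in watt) 1.981e+04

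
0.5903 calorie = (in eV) 1.542e+19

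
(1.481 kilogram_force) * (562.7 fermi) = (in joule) 8.172e-12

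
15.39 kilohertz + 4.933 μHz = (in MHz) 0.01539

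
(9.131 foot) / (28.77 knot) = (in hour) 5.223e-05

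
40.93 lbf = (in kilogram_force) 18.57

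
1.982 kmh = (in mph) 1.232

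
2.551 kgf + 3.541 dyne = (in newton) 25.02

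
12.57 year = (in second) 3.964e+08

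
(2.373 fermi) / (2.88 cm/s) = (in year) 2.613e-21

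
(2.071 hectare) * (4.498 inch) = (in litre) 2.366e+06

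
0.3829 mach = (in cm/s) 1.304e+04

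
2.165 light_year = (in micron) 2.048e+22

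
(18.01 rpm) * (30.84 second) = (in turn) 9.257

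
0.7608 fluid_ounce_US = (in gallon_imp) 0.004949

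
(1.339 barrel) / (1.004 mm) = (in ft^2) 2282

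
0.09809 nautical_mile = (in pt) 5.149e+05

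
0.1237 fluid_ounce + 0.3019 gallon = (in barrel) 0.007211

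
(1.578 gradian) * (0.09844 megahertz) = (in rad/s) 2440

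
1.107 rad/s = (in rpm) 10.57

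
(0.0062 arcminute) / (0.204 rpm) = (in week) 1.396e-10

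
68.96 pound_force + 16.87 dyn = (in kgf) 31.28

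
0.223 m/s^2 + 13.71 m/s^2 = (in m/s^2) 13.93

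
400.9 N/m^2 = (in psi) 0.05815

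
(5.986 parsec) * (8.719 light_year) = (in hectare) 1.524e+30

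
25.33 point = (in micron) 8936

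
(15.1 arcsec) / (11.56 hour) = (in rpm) 1.68e-08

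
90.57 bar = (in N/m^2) 9.057e+06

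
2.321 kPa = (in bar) 0.02321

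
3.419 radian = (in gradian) 217.7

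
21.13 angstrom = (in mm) 2.113e-06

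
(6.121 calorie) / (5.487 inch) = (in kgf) 18.74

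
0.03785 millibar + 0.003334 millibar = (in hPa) 0.04118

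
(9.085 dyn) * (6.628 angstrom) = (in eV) 3.758e+05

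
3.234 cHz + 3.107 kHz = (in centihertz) 3.107e+05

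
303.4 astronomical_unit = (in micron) 4.539e+19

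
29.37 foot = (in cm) 895.2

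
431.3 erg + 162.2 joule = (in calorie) 38.77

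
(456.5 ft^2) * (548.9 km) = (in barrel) 1.464e+08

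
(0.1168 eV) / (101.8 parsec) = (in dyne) 5.957e-34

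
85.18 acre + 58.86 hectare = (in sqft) 1.005e+07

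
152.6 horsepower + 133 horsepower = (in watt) 2.13e+05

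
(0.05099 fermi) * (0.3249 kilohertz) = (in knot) 3.22e-14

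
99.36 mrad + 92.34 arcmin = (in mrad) 126.2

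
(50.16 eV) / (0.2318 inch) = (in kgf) 1.392e-16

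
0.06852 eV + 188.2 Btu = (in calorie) 4.746e+04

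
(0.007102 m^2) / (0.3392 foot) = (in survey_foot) 0.2254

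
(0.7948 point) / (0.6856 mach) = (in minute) 2.002e-08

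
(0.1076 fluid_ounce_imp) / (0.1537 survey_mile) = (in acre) 3.054e-12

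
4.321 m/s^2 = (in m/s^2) 4.321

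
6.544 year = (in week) 341.2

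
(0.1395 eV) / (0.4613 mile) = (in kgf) 3.07e-24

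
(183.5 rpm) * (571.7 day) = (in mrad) 9.492e+11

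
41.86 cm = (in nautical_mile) 0.000226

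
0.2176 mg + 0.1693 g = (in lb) 0.0003737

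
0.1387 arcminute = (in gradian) 0.002569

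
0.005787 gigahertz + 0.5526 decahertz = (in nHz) 5.787e+15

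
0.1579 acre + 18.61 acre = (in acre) 18.77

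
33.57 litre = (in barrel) 0.2111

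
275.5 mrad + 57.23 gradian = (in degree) 67.29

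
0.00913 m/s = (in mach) 2.681e-05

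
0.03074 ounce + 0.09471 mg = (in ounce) 0.03074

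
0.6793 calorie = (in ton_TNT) 6.793e-10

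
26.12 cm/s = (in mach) 0.0007671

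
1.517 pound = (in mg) 6.881e+05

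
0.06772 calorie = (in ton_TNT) 6.772e-11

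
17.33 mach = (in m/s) 5901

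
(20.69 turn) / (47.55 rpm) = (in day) 0.0003022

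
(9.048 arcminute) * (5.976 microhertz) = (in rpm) 1.502e-07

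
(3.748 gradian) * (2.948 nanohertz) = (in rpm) 1.657e-09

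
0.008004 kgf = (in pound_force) 0.01765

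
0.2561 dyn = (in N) 2.561e-06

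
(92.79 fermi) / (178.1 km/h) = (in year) 5.947e-23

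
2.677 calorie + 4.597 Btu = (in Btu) 4.608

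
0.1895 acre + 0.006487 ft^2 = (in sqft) 8255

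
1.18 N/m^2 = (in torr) 0.008851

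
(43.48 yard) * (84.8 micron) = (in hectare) 3.371e-07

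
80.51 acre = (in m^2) 3.258e+05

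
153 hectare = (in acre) 378.1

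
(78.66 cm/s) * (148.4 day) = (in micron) 1.009e+13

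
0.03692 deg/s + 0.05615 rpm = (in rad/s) 0.006524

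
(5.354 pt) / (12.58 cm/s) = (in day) 1.738e-07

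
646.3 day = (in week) 92.33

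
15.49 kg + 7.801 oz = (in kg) 15.71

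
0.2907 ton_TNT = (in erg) 1.216e+16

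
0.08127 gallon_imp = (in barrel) 0.002324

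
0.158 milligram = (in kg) 1.58e-07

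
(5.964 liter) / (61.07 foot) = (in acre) 7.917e-08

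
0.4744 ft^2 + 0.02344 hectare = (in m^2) 234.4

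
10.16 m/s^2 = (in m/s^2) 10.16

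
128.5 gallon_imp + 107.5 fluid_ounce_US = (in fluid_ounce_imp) 2.067e+04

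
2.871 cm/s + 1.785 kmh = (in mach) 0.001541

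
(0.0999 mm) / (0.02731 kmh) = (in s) 0.01317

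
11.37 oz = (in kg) 0.3223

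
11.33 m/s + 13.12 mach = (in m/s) 4479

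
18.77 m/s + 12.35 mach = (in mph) 9449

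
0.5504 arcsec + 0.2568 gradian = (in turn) 0.0006424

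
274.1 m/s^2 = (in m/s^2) 274.1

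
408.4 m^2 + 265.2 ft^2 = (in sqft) 4661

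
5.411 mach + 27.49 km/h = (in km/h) 6660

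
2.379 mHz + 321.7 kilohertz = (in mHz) 3.217e+08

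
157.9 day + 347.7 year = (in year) 348.1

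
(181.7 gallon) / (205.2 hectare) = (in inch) 1.32e-05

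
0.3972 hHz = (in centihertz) 3972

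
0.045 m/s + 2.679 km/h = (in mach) 0.002318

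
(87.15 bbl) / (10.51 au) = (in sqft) 9.486e-11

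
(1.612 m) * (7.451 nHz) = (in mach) 3.527e-11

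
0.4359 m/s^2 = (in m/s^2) 0.4359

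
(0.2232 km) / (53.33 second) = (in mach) 0.01229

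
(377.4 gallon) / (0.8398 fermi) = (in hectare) 1.701e+11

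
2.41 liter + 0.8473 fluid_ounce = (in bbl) 0.01532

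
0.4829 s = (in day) 5.589e-06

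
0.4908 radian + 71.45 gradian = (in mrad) 1613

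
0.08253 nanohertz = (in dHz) 8.253e-10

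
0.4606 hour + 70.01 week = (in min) 7.057e+05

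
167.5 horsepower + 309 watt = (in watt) 1.252e+05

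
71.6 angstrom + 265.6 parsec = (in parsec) 265.6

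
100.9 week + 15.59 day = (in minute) 1.04e+06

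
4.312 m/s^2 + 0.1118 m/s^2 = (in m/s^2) 4.424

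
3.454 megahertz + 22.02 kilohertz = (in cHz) 3.476e+08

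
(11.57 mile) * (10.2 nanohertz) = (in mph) 0.0004249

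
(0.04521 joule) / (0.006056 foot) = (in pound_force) 5.506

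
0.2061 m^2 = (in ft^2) 2.218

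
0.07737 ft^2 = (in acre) 1.776e-06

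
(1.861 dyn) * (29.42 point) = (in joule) 1.931e-07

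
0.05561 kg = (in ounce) 1.962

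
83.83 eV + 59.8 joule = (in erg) 5.98e+08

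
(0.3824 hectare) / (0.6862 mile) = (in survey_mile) 0.002152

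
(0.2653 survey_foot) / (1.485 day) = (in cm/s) 6.303e-05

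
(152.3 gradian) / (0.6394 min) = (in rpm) 0.5955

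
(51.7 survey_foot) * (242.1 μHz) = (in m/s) 0.003815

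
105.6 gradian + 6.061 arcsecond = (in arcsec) 3.422e+05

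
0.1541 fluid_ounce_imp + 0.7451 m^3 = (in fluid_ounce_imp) 2.622e+04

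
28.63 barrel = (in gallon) 1202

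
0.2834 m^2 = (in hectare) 2.834e-05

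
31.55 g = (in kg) 0.03155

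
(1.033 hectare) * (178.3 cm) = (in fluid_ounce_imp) 6.482e+08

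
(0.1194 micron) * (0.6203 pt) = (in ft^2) 2.812e-10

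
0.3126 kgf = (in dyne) 3.066e+05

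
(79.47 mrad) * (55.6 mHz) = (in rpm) 0.04219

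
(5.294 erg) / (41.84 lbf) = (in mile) 1.767e-12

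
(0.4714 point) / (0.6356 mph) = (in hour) 1.626e-07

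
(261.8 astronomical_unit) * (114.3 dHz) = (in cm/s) 4.477e+16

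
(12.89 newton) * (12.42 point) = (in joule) 0.05648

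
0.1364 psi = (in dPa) 9404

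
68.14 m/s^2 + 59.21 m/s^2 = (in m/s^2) 127.3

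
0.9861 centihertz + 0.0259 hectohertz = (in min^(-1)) 156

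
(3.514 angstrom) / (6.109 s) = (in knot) 1.118e-10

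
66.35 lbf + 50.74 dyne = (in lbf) 66.35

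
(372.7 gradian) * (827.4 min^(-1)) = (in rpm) 770.9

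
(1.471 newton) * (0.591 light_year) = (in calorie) 1.966e+15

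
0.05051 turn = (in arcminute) 1091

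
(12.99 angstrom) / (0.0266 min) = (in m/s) 8.139e-10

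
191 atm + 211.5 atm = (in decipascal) 4.078e+08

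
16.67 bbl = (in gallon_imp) 583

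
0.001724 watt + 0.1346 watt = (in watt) 0.1363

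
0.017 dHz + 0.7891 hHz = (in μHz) 7.891e+07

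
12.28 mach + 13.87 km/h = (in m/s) 4185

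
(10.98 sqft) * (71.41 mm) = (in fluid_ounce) 2463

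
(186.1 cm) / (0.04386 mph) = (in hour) 0.02637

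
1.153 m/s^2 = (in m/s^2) 1.153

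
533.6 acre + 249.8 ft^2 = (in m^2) 2.159e+06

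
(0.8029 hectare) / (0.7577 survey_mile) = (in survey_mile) 0.004091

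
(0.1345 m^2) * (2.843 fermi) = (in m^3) 3.824e-16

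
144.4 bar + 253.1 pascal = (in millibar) 1.444e+05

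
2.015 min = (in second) 120.9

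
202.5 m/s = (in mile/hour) 453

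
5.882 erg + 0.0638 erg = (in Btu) 5.636e-10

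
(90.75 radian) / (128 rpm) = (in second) 6.77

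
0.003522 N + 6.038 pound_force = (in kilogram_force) 2.739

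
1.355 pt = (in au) 3.195e-15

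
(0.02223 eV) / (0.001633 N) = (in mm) 2.181e-15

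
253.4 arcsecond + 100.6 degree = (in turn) 0.2796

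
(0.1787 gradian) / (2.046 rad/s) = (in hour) 3.811e-07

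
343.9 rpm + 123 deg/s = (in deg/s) 2186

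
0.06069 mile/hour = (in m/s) 0.02713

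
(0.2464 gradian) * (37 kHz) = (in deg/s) 8205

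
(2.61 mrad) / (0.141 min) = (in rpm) 0.002946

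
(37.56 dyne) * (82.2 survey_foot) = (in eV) 5.874e+16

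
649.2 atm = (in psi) 9541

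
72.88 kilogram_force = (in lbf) 160.7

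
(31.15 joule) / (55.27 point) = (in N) 1598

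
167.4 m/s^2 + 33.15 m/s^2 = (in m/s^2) 200.6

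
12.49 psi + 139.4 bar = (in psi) 2034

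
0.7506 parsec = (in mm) 2.316e+19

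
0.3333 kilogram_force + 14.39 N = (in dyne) 1.766e+06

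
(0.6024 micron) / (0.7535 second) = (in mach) 2.348e-09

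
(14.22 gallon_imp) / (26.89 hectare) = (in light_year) 2.541e-23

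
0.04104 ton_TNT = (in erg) 1.717e+15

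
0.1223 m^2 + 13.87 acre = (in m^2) 5.613e+04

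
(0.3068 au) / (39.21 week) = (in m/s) 1935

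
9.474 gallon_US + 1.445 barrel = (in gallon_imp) 58.42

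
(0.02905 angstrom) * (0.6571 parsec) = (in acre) 14.55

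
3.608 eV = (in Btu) 5.479e-22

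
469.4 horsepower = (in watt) 3.5e+05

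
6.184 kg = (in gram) 6184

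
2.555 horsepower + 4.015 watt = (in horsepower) 2.56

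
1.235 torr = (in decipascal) 1647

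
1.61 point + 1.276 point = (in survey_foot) 0.00334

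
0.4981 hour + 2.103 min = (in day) 0.02221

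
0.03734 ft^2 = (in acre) 8.572e-07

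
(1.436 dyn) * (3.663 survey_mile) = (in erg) 8.465e+05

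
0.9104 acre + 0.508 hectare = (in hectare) 0.8764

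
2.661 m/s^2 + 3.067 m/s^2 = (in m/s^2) 5.728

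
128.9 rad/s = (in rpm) 1231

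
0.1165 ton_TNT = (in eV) 3.042e+27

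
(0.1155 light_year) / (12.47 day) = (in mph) 2.269e+09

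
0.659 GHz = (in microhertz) 6.59e+14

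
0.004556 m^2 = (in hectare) 4.556e-07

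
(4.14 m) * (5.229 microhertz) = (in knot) 4.208e-05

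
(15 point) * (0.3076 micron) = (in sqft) 1.752e-08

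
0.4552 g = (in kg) 0.0004552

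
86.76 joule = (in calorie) 20.74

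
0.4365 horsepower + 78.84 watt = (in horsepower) 0.5422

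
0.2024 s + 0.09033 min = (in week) 9.296e-06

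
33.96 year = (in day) 1.24e+04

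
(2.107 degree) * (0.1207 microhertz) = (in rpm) 4.239e-08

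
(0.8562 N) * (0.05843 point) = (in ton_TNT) 4.218e-15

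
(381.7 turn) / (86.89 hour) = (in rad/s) 0.007667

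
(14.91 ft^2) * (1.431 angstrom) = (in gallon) 5.236e-08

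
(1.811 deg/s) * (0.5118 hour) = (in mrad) 5.824e+04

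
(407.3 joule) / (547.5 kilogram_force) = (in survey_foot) 0.2489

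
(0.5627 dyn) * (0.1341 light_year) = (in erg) 7.139e+16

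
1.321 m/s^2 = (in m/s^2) 1.321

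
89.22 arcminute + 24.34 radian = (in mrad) 2.437e+04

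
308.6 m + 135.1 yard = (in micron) 4.321e+08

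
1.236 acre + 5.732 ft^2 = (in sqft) 5.385e+04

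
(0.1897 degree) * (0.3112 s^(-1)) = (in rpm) 0.009839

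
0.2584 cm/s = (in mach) 7.589e-06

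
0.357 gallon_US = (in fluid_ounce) 45.7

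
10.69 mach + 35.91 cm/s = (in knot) 7076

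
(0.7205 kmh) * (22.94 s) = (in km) 0.004591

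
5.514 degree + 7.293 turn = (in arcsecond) 9.472e+06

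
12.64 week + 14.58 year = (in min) 7.791e+06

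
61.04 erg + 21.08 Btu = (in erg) 2.224e+11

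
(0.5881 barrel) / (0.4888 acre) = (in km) 4.727e-08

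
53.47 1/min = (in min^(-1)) 53.47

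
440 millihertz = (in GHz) 4.4e-10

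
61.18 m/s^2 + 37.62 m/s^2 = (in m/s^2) 98.8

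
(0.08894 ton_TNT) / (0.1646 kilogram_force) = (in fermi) 2.305e+23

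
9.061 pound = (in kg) 4.11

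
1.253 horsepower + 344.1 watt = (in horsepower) 1.714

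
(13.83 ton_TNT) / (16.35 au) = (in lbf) 0.005318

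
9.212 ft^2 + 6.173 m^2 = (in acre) 0.001737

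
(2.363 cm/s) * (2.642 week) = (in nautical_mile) 20.39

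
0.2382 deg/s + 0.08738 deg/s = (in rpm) 0.05426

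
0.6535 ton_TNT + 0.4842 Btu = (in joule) 2.734e+09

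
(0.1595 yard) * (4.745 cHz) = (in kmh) 0.02491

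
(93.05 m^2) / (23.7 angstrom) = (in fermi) 3.926e+25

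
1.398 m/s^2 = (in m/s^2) 1.398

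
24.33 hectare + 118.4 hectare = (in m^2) 1.427e+06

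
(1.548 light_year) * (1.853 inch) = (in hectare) 6.893e+10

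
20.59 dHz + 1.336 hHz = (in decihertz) 1357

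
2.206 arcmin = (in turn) 0.0001021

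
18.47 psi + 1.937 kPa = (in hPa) 1293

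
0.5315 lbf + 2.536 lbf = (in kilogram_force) 1.391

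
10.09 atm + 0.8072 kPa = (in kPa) 1023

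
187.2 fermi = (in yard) 2.047e-13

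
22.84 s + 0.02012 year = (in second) 6.345e+05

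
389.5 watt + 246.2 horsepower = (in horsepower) 246.7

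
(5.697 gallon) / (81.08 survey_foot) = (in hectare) 8.726e-08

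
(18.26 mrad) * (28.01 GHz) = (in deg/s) 2.93e+10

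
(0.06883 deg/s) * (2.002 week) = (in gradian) 9.26e+04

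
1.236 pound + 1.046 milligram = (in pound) 1.236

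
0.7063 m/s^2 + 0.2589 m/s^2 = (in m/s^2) 0.9652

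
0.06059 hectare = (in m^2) 605.9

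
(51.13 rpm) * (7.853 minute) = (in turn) 401.5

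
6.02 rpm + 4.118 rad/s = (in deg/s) 272.1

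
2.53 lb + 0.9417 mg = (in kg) 1.148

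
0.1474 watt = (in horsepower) 0.0001977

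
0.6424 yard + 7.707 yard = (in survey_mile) 0.004744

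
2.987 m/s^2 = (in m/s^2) 2.987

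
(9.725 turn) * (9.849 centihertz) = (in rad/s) 6.018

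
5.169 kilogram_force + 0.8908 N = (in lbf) 11.6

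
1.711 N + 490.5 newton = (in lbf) 110.7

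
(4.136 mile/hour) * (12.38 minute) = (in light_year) 1.452e-13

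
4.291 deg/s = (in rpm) 0.7152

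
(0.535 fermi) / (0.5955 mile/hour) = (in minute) 3.349e-17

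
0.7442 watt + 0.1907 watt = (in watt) 0.9349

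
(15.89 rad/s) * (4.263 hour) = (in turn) 3.881e+04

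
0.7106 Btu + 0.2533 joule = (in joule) 750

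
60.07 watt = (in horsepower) 0.08056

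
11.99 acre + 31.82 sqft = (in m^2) 4.852e+04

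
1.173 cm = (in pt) 33.25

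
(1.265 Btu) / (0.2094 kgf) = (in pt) 1.842e+06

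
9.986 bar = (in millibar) 9986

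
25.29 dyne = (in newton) 0.0002529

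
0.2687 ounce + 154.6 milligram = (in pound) 0.01713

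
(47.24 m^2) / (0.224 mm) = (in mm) 2.109e+08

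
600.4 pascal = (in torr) 4.503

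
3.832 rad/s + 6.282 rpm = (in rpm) 42.87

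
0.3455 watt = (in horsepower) 0.0004633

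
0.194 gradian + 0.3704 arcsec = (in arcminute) 10.48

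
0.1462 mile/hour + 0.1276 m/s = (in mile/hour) 0.4316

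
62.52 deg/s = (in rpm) 10.42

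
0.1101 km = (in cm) 1.101e+04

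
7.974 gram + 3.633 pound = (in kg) 1.656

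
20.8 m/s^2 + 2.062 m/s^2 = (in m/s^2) 22.86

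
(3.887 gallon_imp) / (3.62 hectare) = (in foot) 1.602e-06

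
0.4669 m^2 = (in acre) 0.0001154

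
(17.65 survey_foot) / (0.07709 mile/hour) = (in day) 0.001807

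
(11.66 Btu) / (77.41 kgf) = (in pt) 4.594e+04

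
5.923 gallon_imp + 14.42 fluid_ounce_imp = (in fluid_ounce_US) 924.3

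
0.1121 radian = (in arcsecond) 2.312e+04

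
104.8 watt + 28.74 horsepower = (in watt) 2.154e+04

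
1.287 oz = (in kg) 0.03649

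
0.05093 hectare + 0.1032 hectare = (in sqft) 1.659e+04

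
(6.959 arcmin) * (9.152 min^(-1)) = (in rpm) 0.002949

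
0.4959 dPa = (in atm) 4.894e-07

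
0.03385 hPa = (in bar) 3.385e-05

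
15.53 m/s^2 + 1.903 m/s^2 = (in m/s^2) 17.43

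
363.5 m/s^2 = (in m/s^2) 363.5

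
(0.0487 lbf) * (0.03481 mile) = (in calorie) 2.901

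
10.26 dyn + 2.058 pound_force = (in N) 9.155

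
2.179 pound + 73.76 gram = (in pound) 2.342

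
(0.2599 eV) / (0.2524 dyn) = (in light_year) 1.744e-30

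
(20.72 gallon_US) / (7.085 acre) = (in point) 0.007754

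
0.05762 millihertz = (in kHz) 5.762e-08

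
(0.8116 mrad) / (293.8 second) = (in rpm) 2.638e-05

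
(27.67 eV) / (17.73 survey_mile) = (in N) 1.554e-22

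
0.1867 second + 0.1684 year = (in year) 0.1684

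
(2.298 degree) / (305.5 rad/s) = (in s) 0.0001313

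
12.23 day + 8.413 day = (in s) 1.784e+06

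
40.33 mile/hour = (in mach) 0.05295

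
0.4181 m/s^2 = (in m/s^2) 0.4181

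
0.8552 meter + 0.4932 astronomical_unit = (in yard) 8.069e+10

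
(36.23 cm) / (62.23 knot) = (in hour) 3.144e-06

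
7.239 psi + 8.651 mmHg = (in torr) 383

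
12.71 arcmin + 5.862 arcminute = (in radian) 0.005402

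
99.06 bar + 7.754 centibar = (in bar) 99.14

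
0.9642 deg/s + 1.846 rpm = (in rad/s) 0.2101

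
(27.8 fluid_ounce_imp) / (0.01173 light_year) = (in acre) 1.759e-21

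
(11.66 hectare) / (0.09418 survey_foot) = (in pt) 1.151e+10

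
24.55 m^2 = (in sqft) 264.3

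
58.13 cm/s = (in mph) 1.3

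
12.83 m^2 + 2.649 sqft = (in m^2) 13.08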